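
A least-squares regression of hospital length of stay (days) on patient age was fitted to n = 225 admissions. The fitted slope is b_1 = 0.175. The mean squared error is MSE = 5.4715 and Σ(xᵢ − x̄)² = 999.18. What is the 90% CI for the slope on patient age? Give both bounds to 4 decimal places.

(0.0528, 0.2972)

SE(b_1) = √(MSE/Sₓₓ) = √(5.4715/999.18) = 0.0739999.
df = n − 2 = 223.
t* = t_{0.05, 223} = 1.651715.
Margin = t* × SE = 1.651715 × 0.0739999 = 0.122227.
CI: 0.175 ± 0.122227 → (0.0528, 0.2972).
With 90% confidence, each one-unit increase in patient age is associated with a change of between 0.0528 and 0.2972 days in hospital length of stay.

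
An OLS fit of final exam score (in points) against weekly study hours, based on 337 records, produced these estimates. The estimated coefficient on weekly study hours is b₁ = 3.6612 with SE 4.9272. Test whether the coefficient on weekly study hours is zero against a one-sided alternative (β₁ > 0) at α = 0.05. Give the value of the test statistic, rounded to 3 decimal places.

H₀: β₁ = 0 vs H₁: β₁ > 0.
t = (b₁ − β₁⁰)/SE = 3.6612 / 4.9272 = 0.743.
df = n − 2 = 337 − 2 = 335.
One-sided p ≈ 0.2290, which is ≥ 0.05, so fail to reject H₀.
The data do not give significant evidence that the true slope on weekly study hours is positive.

t = 0.743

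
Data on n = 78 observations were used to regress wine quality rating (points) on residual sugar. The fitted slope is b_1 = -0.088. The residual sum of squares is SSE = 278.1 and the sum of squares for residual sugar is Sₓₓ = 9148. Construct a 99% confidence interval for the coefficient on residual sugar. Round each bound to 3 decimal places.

(-0.141, -0.035)

MSE = SSE/(n − 2) = 278.1/76 = 3.65921.
SE(b_1) = √(MSE/Sₓₓ) = √(3.65921/9148) = 0.02.
df = n − 2 = 76.
t* = t_{0.005, 76} = 2.642078.
Margin = t* × SE = 2.642078 × 0.02 = 0.05284.
CI: -0.088 ± 0.05284 → (-0.141, -0.035).
With 99% confidence, each one-unit increase in residual sugar is associated with a change of between -0.141 and -0.035 points in wine quality rating.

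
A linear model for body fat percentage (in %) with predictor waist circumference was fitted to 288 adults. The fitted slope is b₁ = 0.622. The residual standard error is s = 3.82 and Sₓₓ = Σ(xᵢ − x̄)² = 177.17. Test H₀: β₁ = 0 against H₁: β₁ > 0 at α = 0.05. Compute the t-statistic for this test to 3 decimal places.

t = 2.167

SE(b₁) = s/√Sₓₓ = 3.82/√177.17 = 0.286991.
t = 0.622 / 0.286991 = 2.167.
df = n − 2 = 286.
One-sided p ≈ 0.0155, which is < 0.05, so reject H₀.
There is evidence that the true slope on waist circumference is positive.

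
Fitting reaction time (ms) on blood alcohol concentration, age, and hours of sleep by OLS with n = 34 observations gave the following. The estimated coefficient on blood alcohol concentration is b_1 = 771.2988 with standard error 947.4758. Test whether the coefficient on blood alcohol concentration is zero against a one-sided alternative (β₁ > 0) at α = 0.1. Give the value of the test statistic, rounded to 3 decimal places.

H₀: β₁ = 0 vs H₁: β₁ > 0.
t = (b_1 − β₁⁰)/SE = 771.2988 / 947.4758 = 0.814.
df = n − k − 1 = 34 − 3 − 1 = 30.
One-sided p ≈ 0.2110, which is ≥ 0.1, so fail to reject H₀.
The data do not give significant evidence that the true slope on blood alcohol concentration is positive, holding the other predictors fixed.

t = 0.814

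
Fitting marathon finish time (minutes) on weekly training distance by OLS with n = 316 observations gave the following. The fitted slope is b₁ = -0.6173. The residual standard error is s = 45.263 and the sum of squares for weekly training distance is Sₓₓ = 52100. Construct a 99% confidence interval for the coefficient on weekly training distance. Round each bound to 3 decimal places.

SE(b₁) = s/√Sₓₓ = 45.263/√52100 = 0.198301.
df = n − 2 = 314.
t* = t_{0.005, 314} = 2.591577.
Margin = t* × SE = 2.591577 × 0.198301 = 0.51391.
CI: -0.6173 ± 0.51391 → (-1.131, -0.103).
With 99% confidence, each one-unit increase in weekly training distance is associated with a change of between -1.131 and -0.103 minutes in marathon finish time.

(-1.131, -0.103)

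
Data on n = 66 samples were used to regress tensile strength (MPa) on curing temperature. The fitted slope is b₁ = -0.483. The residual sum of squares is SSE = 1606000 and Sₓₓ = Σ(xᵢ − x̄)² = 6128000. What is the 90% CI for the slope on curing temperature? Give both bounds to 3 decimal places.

MSE = SSE/(n − 2) = 1606000/64 = 25093.8.
SE(b₁) = √(MSE/Sₓₓ) = √(25093.8/6128000) = 0.0639917.
df = n − 2 = 64.
t* = t_{0.05, 64} = 1.669013.
Margin = t* × SE = 1.669013 × 0.0639917 = 0.10680.
CI: -0.483 ± 0.10680 → (-0.590, -0.376).
With 90% confidence, each one-unit increase in curing temperature is associated with a change of between -0.590 and -0.376 MPa in tensile strength.

(-0.590, -0.376)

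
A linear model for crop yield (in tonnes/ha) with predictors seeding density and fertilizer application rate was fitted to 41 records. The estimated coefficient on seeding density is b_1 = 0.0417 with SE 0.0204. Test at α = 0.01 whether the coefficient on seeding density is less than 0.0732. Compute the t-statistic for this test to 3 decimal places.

H₀: β₁ = 0.0732 vs H₁: β₁ < 0.0732.
t = (b_1 − β₁⁰)/SE = (0.0417 − 0.0732) / 0.0204 = -1.544.
df = n − k − 1 = 41 − 2 − 1 = 38.
One-sided p ≈ 0.0654, which is ≥ 0.01, so fail to reject H₀.
The data do not give significant evidence that the true slope on seeding density is below 0.0732 tonnes/ha per unit, holding the other predictors fixed.

t = -1.544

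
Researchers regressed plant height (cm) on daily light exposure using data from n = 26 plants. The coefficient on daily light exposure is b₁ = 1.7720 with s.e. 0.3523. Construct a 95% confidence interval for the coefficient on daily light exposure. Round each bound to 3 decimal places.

df = n − 2 = 26 − 2 = 24.
t* = t_{0.025, 24} = 2.063899.
Margin = t* × SE = 2.063899 × 0.3523 = 0.72711.
CI: 1.7720 ± 0.72711 → (1.045, 2.499).
With 95% confidence, each one-unit increase in daily light exposure is associated with a change of between 1.045 and 2.499 cm in plant height.

(1.045, 2.499)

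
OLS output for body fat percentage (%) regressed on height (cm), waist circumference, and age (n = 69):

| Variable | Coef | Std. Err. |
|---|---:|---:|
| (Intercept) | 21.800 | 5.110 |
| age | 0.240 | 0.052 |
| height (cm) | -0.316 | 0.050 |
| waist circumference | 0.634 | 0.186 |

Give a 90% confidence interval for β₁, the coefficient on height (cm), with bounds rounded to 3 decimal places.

(-0.399, -0.233)

Read off: b = -0.316, SE = 0.050 for height (cm).
df = n − k − 1 = 69 − 3 − 1 = 65.
t* = t_{0.05, 65} = 1.668636.
Margin = t* × SE = 1.668636 × 0.050 = 0.08343.
CI: -0.316 ± 0.08343 → (-0.399, -0.233).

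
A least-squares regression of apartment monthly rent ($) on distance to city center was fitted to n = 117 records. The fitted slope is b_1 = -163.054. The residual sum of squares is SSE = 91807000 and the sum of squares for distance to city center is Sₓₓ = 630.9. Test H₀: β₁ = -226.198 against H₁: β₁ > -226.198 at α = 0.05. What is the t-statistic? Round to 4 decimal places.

MSE = SSE/(n − 2) = 91807000/115 = 798322.
SE(b_1) = √(MSE/Sₓₓ) = √(798322/630.9) = 35.572.
t = (-163.054 − (-226.198)) / 35.572 = 1.7751.
df = n − 2 = 115.
One-sided p ≈ 0.0393, which is < 0.05, so reject H₀.
There is evidence that the true slope on distance to city center exceeds -226.198 $ per unit.

t = 1.7751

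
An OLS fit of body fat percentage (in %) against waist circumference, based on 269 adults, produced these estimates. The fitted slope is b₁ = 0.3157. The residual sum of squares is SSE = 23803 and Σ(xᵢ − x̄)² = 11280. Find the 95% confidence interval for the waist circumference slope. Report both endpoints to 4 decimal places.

(0.1407, 0.4907)

MSE = SSE/(n − 2) = 23803/267 = 89.1498.
SE(b₁) = √(MSE/Sₓₓ) = √(89.1498/11280) = 0.0889008.
df = n − 2 = 267.
t* = t_{0.025, 267} = 1.968889.
Margin = t* × SE = 1.968889 × 0.0889008 = 0.175036.
CI: 0.3157 ± 0.175036 → (0.1407, 0.4907).
With 95% confidence, each one-unit increase in waist circumference is associated with a change of between 0.1407 and 0.4907 % in body fat percentage.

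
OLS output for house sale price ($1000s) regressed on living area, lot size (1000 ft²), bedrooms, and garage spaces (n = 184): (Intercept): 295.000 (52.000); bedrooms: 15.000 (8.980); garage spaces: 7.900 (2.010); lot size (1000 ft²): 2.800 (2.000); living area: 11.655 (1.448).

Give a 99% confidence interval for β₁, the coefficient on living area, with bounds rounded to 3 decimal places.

(7.885, 15.425)

Read off: b = 11.655, SE = 1.448 for living area.
df = n − k − 1 = 184 − 4 − 1 = 179.
t* = t_{0.005, 179} = 2.603574.
Margin = t* × SE = 2.603574 × 1.448 = 3.76998.
CI: 11.655 ± 3.76998 → (7.885, 15.425).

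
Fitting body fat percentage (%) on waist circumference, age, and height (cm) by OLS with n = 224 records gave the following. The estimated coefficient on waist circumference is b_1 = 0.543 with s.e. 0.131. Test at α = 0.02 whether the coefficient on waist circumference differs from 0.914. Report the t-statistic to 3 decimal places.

t = -2.832

H₀: β₁ = 0.914 vs H₁: β₁ ≠ 0.914.
t = (b_1 − β₁⁰)/SE = (0.543 − 0.914) / 0.131 = -2.832.
df = n − k − 1 = 224 − 3 − 1 = 220.
Two-sided p ≈ 0.0051, which is < 0.02, so reject H₀.
There is evidence that the true slope on waist circumference differs from 0.914 % per unit, holding the other predictors fixed.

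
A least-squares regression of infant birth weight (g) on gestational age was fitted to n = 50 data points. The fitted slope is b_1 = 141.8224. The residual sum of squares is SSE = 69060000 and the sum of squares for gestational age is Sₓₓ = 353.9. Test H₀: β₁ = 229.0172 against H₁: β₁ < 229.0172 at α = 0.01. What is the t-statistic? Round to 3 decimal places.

MSE = SSE/(n − 2) = 69060000/48 = 1.43875e+06.
SE(b_1) = √(MSE/Sₓₓ) = √(1.43875e+06/353.9) = 63.7606.
t = (141.8224 − 229.0172) / 63.7606 = -1.368.
df = n − 2 = 48.
One-sided p ≈ 0.0889, which is ≥ 0.01, so fail to reject H₀.
The data do not give significant evidence that the true slope on gestational age is below 229.0172 g per unit.

t = -1.368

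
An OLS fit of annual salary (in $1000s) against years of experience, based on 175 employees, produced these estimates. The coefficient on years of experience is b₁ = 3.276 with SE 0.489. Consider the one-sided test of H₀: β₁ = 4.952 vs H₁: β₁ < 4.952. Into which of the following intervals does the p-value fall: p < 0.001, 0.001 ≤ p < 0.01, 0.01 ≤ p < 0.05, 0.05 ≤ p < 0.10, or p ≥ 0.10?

p < 0.001

t = (3.276 − 4.952) / 0.489 = -3.427.
df = n − 2 = 175 − 2 = 173.
One-sided p = P(T_{173} < t) ≈ 0.0004.
So p < 0.001.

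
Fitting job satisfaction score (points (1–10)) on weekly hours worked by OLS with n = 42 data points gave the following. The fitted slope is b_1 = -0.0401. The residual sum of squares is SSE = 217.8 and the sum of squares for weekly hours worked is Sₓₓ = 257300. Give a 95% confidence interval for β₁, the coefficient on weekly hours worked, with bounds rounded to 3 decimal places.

MSE = SSE/(n − 2) = 217.8/40 = 5.445.
SE(b_1) = √(MSE/Sₓₓ) = √(5.445/257300) = 0.00460022.
df = n − 2 = 40.
t* = t_{0.025, 40} = 2.021075.
Margin = t* × SE = 2.021075 × 0.00460022 = 0.00930.
CI: -0.0401 ± 0.00930 → (-0.049, -0.031).
With 95% confidence, each one-unit increase in weekly hours worked is associated with a change of between -0.049 and -0.031 points (1–10) in job satisfaction score.

(-0.049, -0.031)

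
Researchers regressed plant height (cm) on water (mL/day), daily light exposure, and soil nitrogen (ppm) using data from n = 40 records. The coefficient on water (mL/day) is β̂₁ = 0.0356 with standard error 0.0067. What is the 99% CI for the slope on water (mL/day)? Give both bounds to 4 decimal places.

(0.0174, 0.0538)

df = n − k − 1 = 40 − 3 − 1 = 36.
t* = t_{0.005, 36} = 2.719485.
Margin = t* × SE = 2.719485 × 0.0067 = 0.018221.
CI: 0.0356 ± 0.018221 → (0.0174, 0.0538).
With 99% confidence, each one-unit increase in water (mL/day) is associated with a change of between 0.0174 and 0.0538 cm in plant height, holding the other predictors fixed.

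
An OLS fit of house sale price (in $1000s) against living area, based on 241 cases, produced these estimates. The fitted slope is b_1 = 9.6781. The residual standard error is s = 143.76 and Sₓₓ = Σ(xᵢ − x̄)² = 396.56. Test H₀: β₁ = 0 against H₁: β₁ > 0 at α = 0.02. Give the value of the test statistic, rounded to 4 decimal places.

t = 1.3406

SE(b_1) = s/√Sₓₓ = 143.76/√396.56 = 7.21911.
t = 9.6781 / 7.21911 = 1.3406.
df = n − 2 = 239.
One-sided p ≈ 0.0907, which is ≥ 0.02, so fail to reject H₀.
The data do not give significant evidence that the true slope on living area is positive.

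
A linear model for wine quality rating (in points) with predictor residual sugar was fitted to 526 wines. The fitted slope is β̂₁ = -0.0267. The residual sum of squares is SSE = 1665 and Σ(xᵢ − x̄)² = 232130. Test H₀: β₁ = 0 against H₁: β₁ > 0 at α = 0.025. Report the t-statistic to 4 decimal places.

MSE = SSE/(n − 2) = 1665/524 = 3.17748.
SE(β̂₁) = √(MSE/Sₓₓ) = √(3.17748/232130) = 0.00369978.
t = -0.0267 / 0.00369978 = -7.2166.
df = n − 2 = 524.
One-sided p ≈ 1.0000, which is ≥ 0.025, so fail to reject H₀.
The data do not give significant evidence that the true slope on residual sugar is positive.

t = -7.2166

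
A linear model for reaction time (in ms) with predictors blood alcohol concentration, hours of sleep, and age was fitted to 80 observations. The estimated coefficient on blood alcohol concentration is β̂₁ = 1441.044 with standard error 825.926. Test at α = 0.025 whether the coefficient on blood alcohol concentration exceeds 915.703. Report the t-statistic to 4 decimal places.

t = 0.6361

H₀: β₁ = 915.703 vs H₁: β₁ > 915.703.
t = (β̂₁ − β₁⁰)/SE = (1441.044 − 915.703) / 825.926 = 0.6361.
df = n − k − 1 = 80 − 3 − 1 = 76.
One-sided p ≈ 0.2633, which is ≥ 0.025, so fail to reject H₀.
The data do not give significant evidence that the true slope on blood alcohol concentration exceeds 915.703 ms per unit, holding the other predictors fixed.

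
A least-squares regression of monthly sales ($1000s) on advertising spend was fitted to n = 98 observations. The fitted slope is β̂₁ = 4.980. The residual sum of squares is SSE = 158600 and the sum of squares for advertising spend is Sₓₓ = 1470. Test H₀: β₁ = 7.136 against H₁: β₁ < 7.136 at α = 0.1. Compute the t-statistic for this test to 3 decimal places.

t = -2.034

MSE = SSE/(n − 2) = 158600/96 = 1652.08.
SE(β̂₁) = √(MSE/Sₓₓ) = √(1652.08/1470) = 1.06013.
t = (4.980 − 7.136) / 1.06013 = -2.034.
df = n − 2 = 96.
One-sided p ≈ 0.0224, which is < 0.1, so reject H₀.
There is evidence that the true slope on advertising spend is below 7.136 $1000s per unit.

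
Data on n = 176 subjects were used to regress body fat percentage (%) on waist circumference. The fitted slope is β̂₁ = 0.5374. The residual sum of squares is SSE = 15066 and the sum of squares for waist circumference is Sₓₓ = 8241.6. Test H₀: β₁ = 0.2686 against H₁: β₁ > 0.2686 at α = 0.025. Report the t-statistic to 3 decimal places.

MSE = SSE/(n − 2) = 15066/174 = 86.5862.
SE(β̂₁) = √(MSE/Sₓₓ) = √(86.5862/8241.6) = 0.102499.
t = (0.5374 − 0.2686) / 0.102499 = 2.622.
df = n − 2 = 174.
One-sided p ≈ 0.0048, which is < 0.025, so reject H₀.
There is evidence that the true slope on waist circumference exceeds 0.2686 % per unit.

t = 2.622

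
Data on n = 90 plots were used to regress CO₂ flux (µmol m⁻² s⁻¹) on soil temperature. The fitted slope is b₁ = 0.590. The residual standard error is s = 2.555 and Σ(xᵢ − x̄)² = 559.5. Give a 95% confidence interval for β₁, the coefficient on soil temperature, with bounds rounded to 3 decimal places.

SE(b₁) = s/√Sₓₓ = 2.555/√559.5 = 0.108017.
df = n − 2 = 88.
t* = t_{0.025, 88} = 1.98729.
Margin = t* × SE = 1.98729 × 0.108017 = 0.21466.
CI: 0.590 ± 0.21466 → (0.375, 0.805).
With 95% confidence, each one-unit increase in soil temperature is associated with a change of between 0.375 and 0.805 µmol m⁻² s⁻¹ in CO₂ flux.

(0.375, 0.805)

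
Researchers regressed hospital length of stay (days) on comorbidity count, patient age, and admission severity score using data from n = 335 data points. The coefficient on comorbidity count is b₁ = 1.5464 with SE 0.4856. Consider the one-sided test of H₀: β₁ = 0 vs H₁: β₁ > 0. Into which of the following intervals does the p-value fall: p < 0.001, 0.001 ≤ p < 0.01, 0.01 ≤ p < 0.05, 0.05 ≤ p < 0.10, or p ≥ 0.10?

p < 0.001

t = 1.5464 / 0.4856 = 3.185.
df = n − k − 1 = 335 − 3 − 1 = 331.
One-sided p = P(T_{331} > t) ≈ 0.0008.
So p < 0.001.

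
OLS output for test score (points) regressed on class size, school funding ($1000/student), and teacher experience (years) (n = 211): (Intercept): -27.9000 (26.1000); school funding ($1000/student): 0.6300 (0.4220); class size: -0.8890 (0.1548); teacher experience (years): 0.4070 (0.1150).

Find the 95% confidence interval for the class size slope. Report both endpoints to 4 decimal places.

Read off: b = -0.8890, SE = 0.1548 for class size.
df = n − k − 1 = 211 − 3 − 1 = 207.
t* = t_{0.025, 207} = 1.97149.
Margin = t* × SE = 1.97149 × 0.1548 = 0.305187.
CI: -0.8890 ± 0.305187 → (-1.1942, -0.5838).

(-1.1942, -0.5838)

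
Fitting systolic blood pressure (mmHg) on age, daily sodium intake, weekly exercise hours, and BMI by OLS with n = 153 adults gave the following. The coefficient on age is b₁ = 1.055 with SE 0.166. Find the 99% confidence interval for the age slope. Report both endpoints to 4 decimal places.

df = n − k − 1 = 153 − 4 − 1 = 148.
t* = t_{0.005, 148} = 2.609456.
Margin = t* × SE = 2.609456 × 0.166 = 0.433170.
CI: 1.055 ± 0.433170 → (0.6218, 1.4882).
With 99% confidence, each one-unit increase in age is associated with a change of between 0.6218 and 1.4882 mmHg in systolic blood pressure, holding the other predictors fixed.

(0.6218, 1.4882)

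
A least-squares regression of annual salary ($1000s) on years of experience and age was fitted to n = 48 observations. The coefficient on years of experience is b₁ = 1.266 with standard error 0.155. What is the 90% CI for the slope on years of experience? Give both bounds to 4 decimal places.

(1.0057, 1.5263)

df = n − k − 1 = 48 − 2 − 1 = 45.
t* = t_{0.05, 45} = 1.679427.
Margin = t* × SE = 1.679427 × 0.155 = 0.260311.
CI: 1.266 ± 0.260311 → (1.0057, 1.5263).
With 90% confidence, each one-unit increase in years of experience is associated with a change of between 1.0057 and 1.5263 $1000s in annual salary, holding the other predictors fixed.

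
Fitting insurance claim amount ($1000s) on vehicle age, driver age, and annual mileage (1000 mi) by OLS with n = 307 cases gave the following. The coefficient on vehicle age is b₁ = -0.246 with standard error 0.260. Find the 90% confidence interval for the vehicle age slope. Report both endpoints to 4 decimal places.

(-0.6750, 0.1830)

df = n − k − 1 = 307 − 3 − 1 = 303.
t* = t_{0.05, 303} = 1.649898.
Margin = t* × SE = 1.649898 × 0.260 = 0.428973.
CI: -0.246 ± 0.428973 → (-0.6750, 0.1830).
With 90% confidence, each one-unit increase in vehicle age is associated with a change of between -0.6750 and 0.1830 $1000s in insurance claim amount, holding the other predictors fixed.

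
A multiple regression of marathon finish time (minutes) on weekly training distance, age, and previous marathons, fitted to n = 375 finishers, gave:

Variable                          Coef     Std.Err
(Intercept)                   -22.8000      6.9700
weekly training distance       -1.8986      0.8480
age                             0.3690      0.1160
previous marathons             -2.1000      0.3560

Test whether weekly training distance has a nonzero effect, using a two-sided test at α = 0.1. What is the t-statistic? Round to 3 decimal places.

t = -2.239

Read off: b = -1.8986, SE = 0.8480 for weekly training distance.
H₀: β₁ = 0 vs H₁: β₁ ≠ 0.
t = -1.8986 / 0.8480 = -2.239.
df = n − k − 1 = 375 − 3 − 1 = 371.
Two-sided p ≈ 0.0258, which is < 0.1, so reject H₀.
There is evidence that weekly training distance is associated with marathon finish time, holding the other predictors fixed.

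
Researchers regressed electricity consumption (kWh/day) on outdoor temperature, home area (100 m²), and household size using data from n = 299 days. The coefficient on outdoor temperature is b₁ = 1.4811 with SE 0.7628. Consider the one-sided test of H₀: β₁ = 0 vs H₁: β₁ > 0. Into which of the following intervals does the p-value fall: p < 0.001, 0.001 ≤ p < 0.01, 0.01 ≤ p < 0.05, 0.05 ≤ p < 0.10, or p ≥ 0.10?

t = 1.4811 / 0.7628 = 1.942.
df = n − k − 1 = 299 − 3 − 1 = 295.
One-sided p = P(T_{295} > t) ≈ 0.0266.
So 0.01 ≤ p < 0.05.

0.01 ≤ p < 0.05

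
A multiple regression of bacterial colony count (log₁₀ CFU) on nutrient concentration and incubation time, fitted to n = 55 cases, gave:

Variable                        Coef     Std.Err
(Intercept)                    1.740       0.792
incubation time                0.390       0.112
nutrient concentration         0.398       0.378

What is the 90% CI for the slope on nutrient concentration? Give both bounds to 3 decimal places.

Read off: b = 0.398, SE = 0.378 for nutrient concentration.
df = n − k − 1 = 55 − 2 − 1 = 52.
t* = t_{0.05, 52} = 1.674689.
Margin = t* × SE = 1.674689 × 0.378 = 0.63303.
CI: 0.398 ± 0.63303 → (-0.235, 1.031).

(-0.235, 1.031)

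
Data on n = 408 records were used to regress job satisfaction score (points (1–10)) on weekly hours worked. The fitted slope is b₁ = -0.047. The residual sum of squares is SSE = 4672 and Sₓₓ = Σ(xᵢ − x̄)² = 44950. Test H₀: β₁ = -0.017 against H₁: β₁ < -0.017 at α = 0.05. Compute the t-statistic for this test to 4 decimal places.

t = -1.8750

MSE = SSE/(n − 2) = 4672/406 = 11.5074.
SE(b₁) = √(MSE/Sₓₓ) = √(11.5074/44950) = 0.0160001.
t = (-0.047 − (-0.017)) / 0.0160001 = -1.8750.
df = n − 2 = 406.
One-sided p ≈ 0.0308, which is < 0.05, so reject H₀.
There is evidence that the true slope on weekly hours worked is below -0.017 points (1–10) per unit.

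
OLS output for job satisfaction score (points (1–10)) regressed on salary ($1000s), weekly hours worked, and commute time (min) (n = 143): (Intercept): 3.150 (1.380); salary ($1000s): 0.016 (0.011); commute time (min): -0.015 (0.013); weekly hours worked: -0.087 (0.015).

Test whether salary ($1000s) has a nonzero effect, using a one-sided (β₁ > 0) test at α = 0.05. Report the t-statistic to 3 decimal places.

t = 1.455

Read off: b = 0.016, SE = 0.011 for salary ($1000s).
H₀: β₁ = 0 vs H₁: β₁ > 0.
t = 0.016 / 0.011 = 1.455.
df = n − k − 1 = 143 − 3 − 1 = 139.
One-sided p ≈ 0.0740, which is ≥ 0.05, so fail to reject H₀.
The data do not give significant evidence that the true slope on salary ($1000s) is positive, holding the other predictors fixed.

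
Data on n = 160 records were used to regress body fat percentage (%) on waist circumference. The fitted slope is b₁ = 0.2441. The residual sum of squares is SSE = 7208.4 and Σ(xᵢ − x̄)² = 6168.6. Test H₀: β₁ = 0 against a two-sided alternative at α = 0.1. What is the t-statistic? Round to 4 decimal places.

t = 2.8384

MSE = SSE/(n − 2) = 7208.4/158 = 45.6228.
SE(b₁) = √(MSE/Sₓₓ) = √(45.6228/6168.6) = 0.0859998.
t = 0.2441 / 0.0859998 = 2.8384.
df = n − 2 = 158.
Two-sided p ≈ 0.0051, which is < 0.1, so reject H₀.
There is evidence that waist circumference is associated with body fat percentage.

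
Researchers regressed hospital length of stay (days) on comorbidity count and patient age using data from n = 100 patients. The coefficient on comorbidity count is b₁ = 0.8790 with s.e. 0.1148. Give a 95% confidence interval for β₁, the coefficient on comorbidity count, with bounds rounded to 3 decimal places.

df = n − k − 1 = 100 − 2 − 1 = 97.
t* = t_{0.025, 97} = 1.984723.
Margin = t* × SE = 1.984723 × 0.1148 = 0.22785.
CI: 0.8790 ± 0.22785 → (0.651, 1.107).
With 95% confidence, each one-unit increase in comorbidity count is associated with a change of between 0.651 and 1.107 days in hospital length of stay, holding the other predictors fixed.

(0.651, 1.107)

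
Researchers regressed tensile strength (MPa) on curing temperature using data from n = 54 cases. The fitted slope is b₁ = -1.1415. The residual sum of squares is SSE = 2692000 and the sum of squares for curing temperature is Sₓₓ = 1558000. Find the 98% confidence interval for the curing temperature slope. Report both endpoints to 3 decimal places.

MSE = SSE/(n − 2) = 2692000/52 = 51769.2.
SE(b₁) = √(MSE/Sₓₓ) = √(51769.2/1558000) = 0.182286.
df = n − 2 = 52.
t* = t_{0.01, 52} = 2.400225.
Margin = t* × SE = 2.400225 × 0.182286 = 0.43753.
CI: -1.1415 ± 0.43753 → (-1.579, -0.704).
With 98% confidence, each one-unit increase in curing temperature is associated with a change of between -1.579 and -0.704 MPa in tensile strength.

(-1.579, -0.704)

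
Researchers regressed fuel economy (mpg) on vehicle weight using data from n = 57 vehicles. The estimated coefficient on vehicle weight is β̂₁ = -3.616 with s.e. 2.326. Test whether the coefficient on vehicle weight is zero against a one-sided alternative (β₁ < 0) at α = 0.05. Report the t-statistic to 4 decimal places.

t = -1.5546

H₀: β₁ = 0 vs H₁: β₁ < 0.
t = (β̂₁ − β₁⁰)/SE = -3.616 / 2.326 = -1.5546.
df = n − 2 = 57 − 2 = 55.
One-sided p ≈ 0.0629, which is ≥ 0.05, so fail to reject H₀.
The data do not give significant evidence that the true slope on vehicle weight is negative.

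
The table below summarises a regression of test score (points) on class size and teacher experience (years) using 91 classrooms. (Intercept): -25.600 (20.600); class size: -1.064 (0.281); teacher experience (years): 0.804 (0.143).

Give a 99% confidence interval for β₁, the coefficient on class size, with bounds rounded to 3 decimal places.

Read off: b = -1.064, SE = 0.281 for class size.
df = n − k − 1 = 91 − 2 − 1 = 88.
t* = t_{0.005, 88} = 2.632858.
Margin = t* × SE = 2.632858 × 0.281 = 0.73983.
CI: -1.064 ± 0.73983 → (-1.804, -0.324).

(-1.804, -0.324)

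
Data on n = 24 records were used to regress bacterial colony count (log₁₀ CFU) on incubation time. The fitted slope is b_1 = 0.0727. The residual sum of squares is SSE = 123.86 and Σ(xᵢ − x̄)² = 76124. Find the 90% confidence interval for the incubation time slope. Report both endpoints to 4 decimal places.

MSE = SSE/(n − 2) = 123.86/22 = 5.63.
SE(b_1) = √(MSE/Sₓₓ) = √(5.63/76124) = 0.0085999.
df = n − 2 = 22.
t* = t_{0.05, 22} = 1.717144.
Margin = t* × SE = 1.717144 × 0.0085999 = 0.014767.
CI: 0.0727 ± 0.014767 → (0.0579, 0.0875).
With 90% confidence, each one-unit increase in incubation time is associated with a change of between 0.0579 and 0.0875 log₁₀ CFU in bacterial colony count.

(0.0579, 0.0875)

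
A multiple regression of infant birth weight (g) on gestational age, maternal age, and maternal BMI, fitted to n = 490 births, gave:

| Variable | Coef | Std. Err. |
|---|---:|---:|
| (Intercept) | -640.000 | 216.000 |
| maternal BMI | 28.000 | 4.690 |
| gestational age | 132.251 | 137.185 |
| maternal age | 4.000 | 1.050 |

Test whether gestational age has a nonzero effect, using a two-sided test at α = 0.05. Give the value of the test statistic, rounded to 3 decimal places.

Read off: b = 132.251, SE = 137.185 for gestational age.
H₀: β₁ = 0 vs H₁: β₁ ≠ 0.
t = 132.251 / 137.185 = 0.964.
df = n − k − 1 = 490 − 3 − 1 = 486.
Two-sided p ≈ 0.3355, which is ≥ 0.05, so fail to reject H₀.
The data do not give significant evidence of an association between gestational age and infant birth weight, after adjusting for the other predictors.

t = 0.964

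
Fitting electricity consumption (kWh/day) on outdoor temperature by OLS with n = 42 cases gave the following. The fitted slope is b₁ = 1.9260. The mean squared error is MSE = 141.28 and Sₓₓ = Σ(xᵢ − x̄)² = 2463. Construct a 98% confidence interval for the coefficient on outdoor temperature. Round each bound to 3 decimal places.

(1.346, 2.506)

SE(b₁) = √(MSE/Sₓₓ) = √(141.28/2463) = 0.239501.
df = n − 2 = 40.
t* = t_{0.01, 40} = 2.423257.
Margin = t* × SE = 2.423257 × 0.239501 = 0.58037.
CI: 1.9260 ± 0.58037 → (1.346, 2.506).
With 98% confidence, each one-unit increase in outdoor temperature is associated with a change of between 1.346 and 2.506 kWh/day in electricity consumption.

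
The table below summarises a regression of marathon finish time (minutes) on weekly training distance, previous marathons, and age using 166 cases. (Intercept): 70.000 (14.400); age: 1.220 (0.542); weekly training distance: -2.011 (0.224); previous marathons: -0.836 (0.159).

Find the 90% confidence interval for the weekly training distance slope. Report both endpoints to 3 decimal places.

Read off: b = -2.011, SE = 0.224 for weekly training distance.
df = n − k − 1 = 166 − 3 − 1 = 162.
t* = t_{0.05, 162} = 1.654314.
Margin = t* × SE = 1.654314 × 0.224 = 0.37057.
CI: -2.011 ± 0.37057 → (-2.382, -1.640).

(-2.382, -1.640)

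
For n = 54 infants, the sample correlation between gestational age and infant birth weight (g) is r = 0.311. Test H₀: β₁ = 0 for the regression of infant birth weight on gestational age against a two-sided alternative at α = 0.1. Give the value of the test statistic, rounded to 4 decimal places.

t = r·√(n − 2)/√(1 − r²) = 0.311·√52/√0.903279 = 2.3597.
df = n − 2 = 52.
Two-sided p ≈ 0.0221, which is < 0.1, so reject H₀.
There is evidence of a linear association between gestational age and infant birth weight.

t = 2.3597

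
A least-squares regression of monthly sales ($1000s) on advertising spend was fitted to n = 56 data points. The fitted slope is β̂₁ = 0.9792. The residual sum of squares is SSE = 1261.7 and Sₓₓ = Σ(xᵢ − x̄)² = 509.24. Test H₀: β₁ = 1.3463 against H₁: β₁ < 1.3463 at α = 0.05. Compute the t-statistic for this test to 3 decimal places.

t = -1.714

MSE = SSE/(n − 2) = 1261.7/54 = 23.3648.
SE(β̂₁) = √(MSE/Sₓₓ) = √(23.3648/509.24) = 0.2142.
t = (0.9792 − 1.3463) / 0.2142 = -1.714.
df = n − 2 = 54.
One-sided p ≈ 0.0461, which is < 0.05, so reject H₀.
There is evidence that the true slope on advertising spend is below 1.3463 $1000s per unit.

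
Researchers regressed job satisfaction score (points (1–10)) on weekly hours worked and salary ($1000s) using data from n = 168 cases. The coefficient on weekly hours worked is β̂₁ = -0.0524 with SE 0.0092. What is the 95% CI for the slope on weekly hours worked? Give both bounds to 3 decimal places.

df = n − k − 1 = 168 − 2 − 1 = 165.
t* = t_{0.025, 165} = 1.974446.
Margin = t* × SE = 1.974446 × 0.0092 = 0.01816.
CI: -0.0524 ± 0.01816 → (-0.071, -0.034).
With 95% confidence, each one-unit increase in weekly hours worked is associated with a change of between -0.071 and -0.034 points (1–10) in job satisfaction score, holding the other predictors fixed.

(-0.071, -0.034)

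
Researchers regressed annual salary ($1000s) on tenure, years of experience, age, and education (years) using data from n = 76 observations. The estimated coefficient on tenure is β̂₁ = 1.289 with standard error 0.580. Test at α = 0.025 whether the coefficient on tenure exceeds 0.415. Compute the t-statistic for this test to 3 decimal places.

H₀: β₁ = 0.415 vs H₁: β₁ > 0.415.
t = (β̂₁ − β₁⁰)/SE = (1.289 − 0.415) / 0.580 = 1.507.
df = n − k − 1 = 76 − 4 − 1 = 71.
One-sided p ≈ 0.0681, which is ≥ 0.025, so fail to reject H₀.
The data do not give significant evidence that the true slope on tenure exceeds 0.415 $1000s per unit, holding the other predictors fixed.

t = 1.507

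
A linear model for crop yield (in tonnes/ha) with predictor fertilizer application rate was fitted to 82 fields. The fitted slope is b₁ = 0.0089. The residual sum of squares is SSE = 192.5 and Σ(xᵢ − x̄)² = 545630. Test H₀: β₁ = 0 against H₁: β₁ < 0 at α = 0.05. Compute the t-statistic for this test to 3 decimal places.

t = 4.238

MSE = SSE/(n − 2) = 192.5/80 = 2.40625.
SE(b₁) = √(MSE/Sₓₓ) = √(2.40625/545630) = 0.00210001.
t = 0.0089 / 0.00210001 = 4.238.
df = n − 2 = 80.
One-sided p ≈ 1.0000, which is ≥ 0.05, so fail to reject H₀.
The data do not give significant evidence that the true slope on fertilizer application rate is negative.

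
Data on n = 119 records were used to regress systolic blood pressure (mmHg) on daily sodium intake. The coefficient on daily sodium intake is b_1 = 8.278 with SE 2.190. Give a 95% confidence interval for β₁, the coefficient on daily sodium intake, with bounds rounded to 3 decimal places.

(3.941, 12.615)

df = n − 2 = 119 − 2 = 117.
t* = t_{0.025, 117} = 1.980448.
Margin = t* × SE = 1.980448 × 2.190 = 4.33718.
CI: 8.278 ± 4.33718 → (3.941, 12.615).
With 95% confidence, each one-unit increase in daily sodium intake is associated with a change of between 3.941 and 12.615 mmHg in systolic blood pressure.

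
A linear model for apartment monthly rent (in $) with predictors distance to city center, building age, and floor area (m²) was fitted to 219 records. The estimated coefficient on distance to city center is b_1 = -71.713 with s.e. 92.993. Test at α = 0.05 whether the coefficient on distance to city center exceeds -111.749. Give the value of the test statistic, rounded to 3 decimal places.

t = 0.431

H₀: β₁ = -111.749 vs H₁: β₁ > -111.749.
t = (b_1 − β₁⁰)/SE = (-71.713 − (-111.749)) / 92.993 = 0.431.
df = n − k − 1 = 219 − 3 − 1 = 215.
One-sided p ≈ 0.3336, which is ≥ 0.05, so fail to reject H₀.
The data do not give significant evidence that the true slope on distance to city center exceeds -111.749 $ per unit, holding the other predictors fixed.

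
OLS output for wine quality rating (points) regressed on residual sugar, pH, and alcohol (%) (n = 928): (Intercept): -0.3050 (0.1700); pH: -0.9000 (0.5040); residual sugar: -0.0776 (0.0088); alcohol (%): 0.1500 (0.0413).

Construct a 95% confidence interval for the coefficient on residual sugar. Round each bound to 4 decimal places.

Read off: b = -0.0776, SE = 0.0088 for residual sugar.
df = n − k − 1 = 928 − 3 − 1 = 924.
t* = t_{0.025, 924} = 1.962535.
Margin = t* × SE = 1.962535 × 0.0088 = 0.017270.
CI: -0.0776 ± 0.017270 → (-0.0949, -0.0603).

(-0.0949, -0.0603)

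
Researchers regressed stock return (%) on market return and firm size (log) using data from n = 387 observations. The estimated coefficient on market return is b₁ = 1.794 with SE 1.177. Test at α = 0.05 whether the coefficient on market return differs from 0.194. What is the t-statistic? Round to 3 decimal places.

H₀: β₁ = 0.194 vs H₁: β₁ ≠ 0.194.
t = (b₁ − β₁⁰)/SE = (1.794 − 0.194) / 1.177 = 1.359.
df = n − k − 1 = 387 − 2 − 1 = 384.
Two-sided p ≈ 0.1748, which is ≥ 0.05, so fail to reject H₀.
The data are consistent with a true slope of 0.194 % per unit of market return, holding the other predictors fixed.

t = 1.359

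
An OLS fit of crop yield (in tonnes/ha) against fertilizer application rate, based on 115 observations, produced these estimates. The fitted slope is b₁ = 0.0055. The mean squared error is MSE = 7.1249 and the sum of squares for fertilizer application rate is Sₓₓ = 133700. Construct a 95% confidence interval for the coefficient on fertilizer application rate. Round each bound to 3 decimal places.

SE(b₁) = √(MSE/Sₓₓ) = √(7.1249/133700) = 0.00730001.
df = n − 2 = 113.
t* = t_{0.025, 113} = 1.98118.
Margin = t* × SE = 1.98118 × 0.00730001 = 0.01446.
CI: 0.0055 ± 0.01446 → (-0.009, 0.020).
With 95% confidence, each one-unit increase in fertilizer application rate is associated with a change of between -0.009 and 0.020 tonnes/ha in crop yield.

(-0.009, 0.020)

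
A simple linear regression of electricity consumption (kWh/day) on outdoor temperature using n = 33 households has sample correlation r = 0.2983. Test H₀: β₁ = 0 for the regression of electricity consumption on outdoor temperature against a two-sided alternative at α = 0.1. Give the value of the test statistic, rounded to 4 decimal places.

t = 1.7401

t = r·√(n − 2)/√(1 − r²) = 0.2983·√31/√0.911017 = 1.7401.
df = n − 2 = 31.
Two-sided p ≈ 0.0918, which is < 0.1, so reject H₀.
There is evidence of a linear association between outdoor temperature and electricity consumption.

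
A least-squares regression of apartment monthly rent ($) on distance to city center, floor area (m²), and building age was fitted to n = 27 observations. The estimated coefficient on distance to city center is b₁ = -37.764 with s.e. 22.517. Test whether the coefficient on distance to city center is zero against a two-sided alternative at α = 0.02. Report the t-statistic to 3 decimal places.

t = -1.677

H₀: β₁ = 0 vs H₁: β₁ ≠ 0.
t = (b₁ − β₁⁰)/SE = -37.764 / 22.517 = -1.677.
df = n − k − 1 = 27 − 3 − 1 = 23.
Two-sided p ≈ 0.1071, which is ≥ 0.02, so fail to reject H₀.
The data do not give significant evidence of an association between distance to city center and apartment monthly rent, after adjusting for the other predictors.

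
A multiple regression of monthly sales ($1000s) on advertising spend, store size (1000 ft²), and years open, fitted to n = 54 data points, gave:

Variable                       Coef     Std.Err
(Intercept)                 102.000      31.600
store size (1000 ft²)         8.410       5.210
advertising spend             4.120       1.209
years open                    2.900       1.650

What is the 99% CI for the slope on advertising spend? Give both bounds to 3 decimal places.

Read off: b = 4.120, SE = 1.209 for advertising spend.
df = n − k − 1 = 54 − 3 − 1 = 50.
t* = t_{0.005, 50} = 2.677793.
Margin = t* × SE = 2.677793 × 1.209 = 3.23745.
CI: 4.120 ± 3.23745 → (0.883, 7.357).

(0.883, 7.357)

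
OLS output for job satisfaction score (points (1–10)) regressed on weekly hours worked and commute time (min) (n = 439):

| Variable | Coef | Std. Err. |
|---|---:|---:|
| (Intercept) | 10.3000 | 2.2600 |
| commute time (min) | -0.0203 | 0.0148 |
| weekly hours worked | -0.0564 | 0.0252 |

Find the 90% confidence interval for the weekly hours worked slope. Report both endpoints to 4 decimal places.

Read off: b = -0.0564, SE = 0.0252 for weekly hours worked.
df = n − k − 1 = 439 − 2 − 1 = 436.
t* = t_{0.05, 436} = 1.648356.
Margin = t* × SE = 1.648356 × 0.0252 = 0.041539.
CI: -0.0564 ± 0.041539 → (-0.0979, -0.0149).

(-0.0979, -0.0149)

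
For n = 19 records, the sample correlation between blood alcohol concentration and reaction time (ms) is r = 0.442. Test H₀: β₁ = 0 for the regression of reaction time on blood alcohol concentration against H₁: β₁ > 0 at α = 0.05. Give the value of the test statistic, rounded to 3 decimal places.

t = r·√(n − 2)/√(1 − r²) = 0.442·√17/√0.804636 = 2.032.
df = n − 2 = 17.
One-sided p ≈ 0.0291, which is < 0.05, so reject H₀.
There is evidence of a linear association between blood alcohol concentration and reaction time.

t = 2.032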